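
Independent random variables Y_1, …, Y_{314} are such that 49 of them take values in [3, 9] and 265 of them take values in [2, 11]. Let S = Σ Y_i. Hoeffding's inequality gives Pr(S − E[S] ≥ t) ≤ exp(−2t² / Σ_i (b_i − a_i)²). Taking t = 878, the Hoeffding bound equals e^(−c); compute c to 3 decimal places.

Σ(b_i − a_i)² = 49·6² + 265·9² = 23229.
c = 2t² / 23229 = 2·878² / 23229 = 66.3726.

66.373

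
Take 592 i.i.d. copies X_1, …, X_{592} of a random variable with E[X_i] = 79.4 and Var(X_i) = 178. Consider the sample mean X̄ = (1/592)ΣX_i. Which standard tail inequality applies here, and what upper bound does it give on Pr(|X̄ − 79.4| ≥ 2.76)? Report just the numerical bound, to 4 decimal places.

With mean and variance of each term known, Chebyshev's inequality bounds the deviation of the sum (or sample mean).
Var(X̄) = Var(X_i)/n = 178/592 = 0.30068.
Chebyshev: Pr(|X̄ − 79.4| ≥ 2.76) ≤ Var(X̄)/(2.76)² = 178/(592·2.76²) = 0.0395.

0.0395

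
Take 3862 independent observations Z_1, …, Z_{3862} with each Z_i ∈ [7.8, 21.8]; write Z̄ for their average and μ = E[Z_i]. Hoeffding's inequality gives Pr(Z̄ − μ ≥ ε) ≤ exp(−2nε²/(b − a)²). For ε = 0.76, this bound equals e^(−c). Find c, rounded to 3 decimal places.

22.762

c = 2nε²/(b − a)² = 2·3862·0.76² / 14² = 22.7622.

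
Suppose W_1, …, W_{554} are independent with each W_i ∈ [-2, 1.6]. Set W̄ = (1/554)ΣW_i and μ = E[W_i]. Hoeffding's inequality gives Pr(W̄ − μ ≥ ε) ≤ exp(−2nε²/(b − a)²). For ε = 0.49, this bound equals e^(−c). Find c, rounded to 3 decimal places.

20.527

c = 2nε²/(b − a)² = 2·554·0.49² / 3.6² = 20.5271.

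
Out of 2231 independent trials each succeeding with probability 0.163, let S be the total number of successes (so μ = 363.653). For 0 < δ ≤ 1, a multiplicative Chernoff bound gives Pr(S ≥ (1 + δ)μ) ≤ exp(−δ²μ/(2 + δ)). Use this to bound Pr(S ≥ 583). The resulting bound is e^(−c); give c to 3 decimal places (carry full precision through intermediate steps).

Write 583 = (1 + δ)μ, so δ = 583/363.653 − 1 = 0.6031767…
Then the exponent is δ²μ/(2 + δ) = (583 − μ)² / (μ·(2 + δ)) = 50.824438.

50.824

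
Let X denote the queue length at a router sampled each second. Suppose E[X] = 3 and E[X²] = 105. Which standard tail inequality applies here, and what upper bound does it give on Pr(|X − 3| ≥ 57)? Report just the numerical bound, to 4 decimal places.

The first two moments determine the variance, so Chebyshev's inequality is the sharpest standard bound available.
Var(X) = E[X²] − (E[X])² = 105 − 9 = 96.
Chebyshev's inequality: Pr(|X − μ| ≥ t) ≤ Var(X)/t² = 96/3249 = 0.0295.

0.0295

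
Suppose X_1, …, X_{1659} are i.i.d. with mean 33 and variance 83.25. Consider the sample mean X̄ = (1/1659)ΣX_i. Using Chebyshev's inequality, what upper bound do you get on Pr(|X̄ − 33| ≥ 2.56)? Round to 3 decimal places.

0.008

Var(X̄) = Var(X_i)/n = 83.25/1659 = 0.050181.
Chebyshev: Pr(|X̄ − 33| ≥ 2.56) ≤ Var(X̄)/(2.56)² = 83.25/(1659·2.56²) = 0.0077.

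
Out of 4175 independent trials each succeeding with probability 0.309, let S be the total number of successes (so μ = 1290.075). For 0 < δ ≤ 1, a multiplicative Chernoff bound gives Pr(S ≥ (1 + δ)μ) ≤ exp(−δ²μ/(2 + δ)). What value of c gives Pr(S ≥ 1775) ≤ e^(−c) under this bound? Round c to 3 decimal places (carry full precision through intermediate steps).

Write 1775 = (1 + δ)μ, so δ = 1775/1290.075 − 1 = 0.375889…
Then the exponent is δ²μ/(2 + δ) = (1775 − μ)² / (μ·(2 + δ)) = 76.719903.

76.720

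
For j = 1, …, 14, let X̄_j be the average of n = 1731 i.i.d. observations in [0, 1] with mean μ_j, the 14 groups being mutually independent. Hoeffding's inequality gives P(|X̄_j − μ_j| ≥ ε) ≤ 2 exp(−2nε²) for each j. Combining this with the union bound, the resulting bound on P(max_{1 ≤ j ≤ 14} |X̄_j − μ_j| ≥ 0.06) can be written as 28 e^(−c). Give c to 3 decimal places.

Union bound over the 14 events: P(max_{1 ≤ j ≤ 14} |X̄_j − μ_j| ≥ 0.06) ≤ 14·2·exp(−2nε²) = 28 exp(−2·1731·0.06²).
So c = 2·1731·0.06² = 12.4632.

12.463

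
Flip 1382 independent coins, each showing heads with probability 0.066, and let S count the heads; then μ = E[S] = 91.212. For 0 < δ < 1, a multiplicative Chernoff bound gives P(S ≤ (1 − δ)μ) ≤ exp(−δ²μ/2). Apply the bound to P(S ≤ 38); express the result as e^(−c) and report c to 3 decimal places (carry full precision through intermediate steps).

Write 38 = (1 − δ)μ, so δ = 1 − 38/91.212 = 0.5833882…
Then the exponent is δ²μ/2 = (μ − 38)²/(2μ) = 15.521625.

15.522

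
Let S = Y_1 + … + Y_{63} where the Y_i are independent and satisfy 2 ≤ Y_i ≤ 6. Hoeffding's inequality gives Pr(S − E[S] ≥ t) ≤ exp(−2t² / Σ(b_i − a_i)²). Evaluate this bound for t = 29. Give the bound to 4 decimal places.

Σ(b_i − a_i)² = 63·(4)² = 1008.
Exponent = 2·29²/1008 = 1.6687.
Bound = exp(−1.6687) = 0.18850.

0.1885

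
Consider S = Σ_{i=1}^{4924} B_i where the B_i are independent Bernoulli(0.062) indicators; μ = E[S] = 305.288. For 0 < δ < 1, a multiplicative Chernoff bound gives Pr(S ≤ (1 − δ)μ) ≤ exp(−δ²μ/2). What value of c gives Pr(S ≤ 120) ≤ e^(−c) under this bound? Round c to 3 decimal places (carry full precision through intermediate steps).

56.228

Write 120 = (1 − δ)μ, so δ = 1 − 120/305.288 = 0.6069285…
Then the exponent is δ²μ/2 = (μ − 120)²/(2μ) = 56.228288.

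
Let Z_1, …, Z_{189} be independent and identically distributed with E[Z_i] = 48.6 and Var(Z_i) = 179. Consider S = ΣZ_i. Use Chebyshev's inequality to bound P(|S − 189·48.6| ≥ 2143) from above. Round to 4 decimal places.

0.0074

Var(S) = n·Var(Z_i) = 189·179 = 33831.
Chebyshev: P(|S − 189·48.6| ≥ 2143) ≤ Var(S)/2143² = 33831/4592449 = 0.0074.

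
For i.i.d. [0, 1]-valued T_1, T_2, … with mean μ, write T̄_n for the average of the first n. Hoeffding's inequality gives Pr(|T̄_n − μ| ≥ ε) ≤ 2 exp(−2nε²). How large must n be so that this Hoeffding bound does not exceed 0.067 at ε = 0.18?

53

Require 2·exp(−2nε²) ≤ 0.067, i.e. 2nε² ≥ ln(2/0.067) = 3.396210.
So n ≥ 3.396210 / (2·0.18²) = 52.411.
The smallest integer n is 53.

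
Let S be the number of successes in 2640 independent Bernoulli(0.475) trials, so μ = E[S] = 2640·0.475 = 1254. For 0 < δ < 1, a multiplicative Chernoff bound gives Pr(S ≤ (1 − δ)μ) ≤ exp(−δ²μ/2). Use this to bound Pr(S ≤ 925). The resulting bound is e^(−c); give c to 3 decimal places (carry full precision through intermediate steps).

Write 925 = (1 − δ)μ, so δ = 1 − 925/1254 = 0.2623604…
Then the exponent is δ²μ/2 = (μ − 925)²/(2μ) = 43.158293.

43.158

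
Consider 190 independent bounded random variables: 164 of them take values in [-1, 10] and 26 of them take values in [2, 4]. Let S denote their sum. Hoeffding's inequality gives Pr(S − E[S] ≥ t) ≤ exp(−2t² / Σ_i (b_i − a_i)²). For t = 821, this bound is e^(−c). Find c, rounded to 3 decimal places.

67.580

Σ(b_i − a_i)² = 164·11² + 26·2² = 19948.
c = 2t² / 19948 = 2·821² / 19948 = 67.5798.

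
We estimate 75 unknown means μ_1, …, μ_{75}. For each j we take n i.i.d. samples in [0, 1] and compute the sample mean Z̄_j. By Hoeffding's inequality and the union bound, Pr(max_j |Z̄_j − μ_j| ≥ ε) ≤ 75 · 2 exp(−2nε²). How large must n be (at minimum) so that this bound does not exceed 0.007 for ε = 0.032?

4870

Need 2·75·exp(−2nε²) ≤ 0.007, i.e. exp(−2nε²) ≤ 0.007/150.
So 2nε² ≥ ln(150/0.007) = 9.972480.
Hence n ≥ 9.972480/(2·0.032²) = 4869.375.
The smallest integer n is 4870.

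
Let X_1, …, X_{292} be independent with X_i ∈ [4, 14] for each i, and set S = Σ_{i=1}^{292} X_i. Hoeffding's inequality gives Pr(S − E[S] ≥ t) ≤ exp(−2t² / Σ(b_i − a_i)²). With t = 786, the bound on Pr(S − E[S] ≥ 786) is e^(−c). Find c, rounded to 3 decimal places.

Σ(b_i − a_i)² = 292·(10)² = 29200.
c = 2t²/29200 = 2·786²/29200 = 42.3148.

42.315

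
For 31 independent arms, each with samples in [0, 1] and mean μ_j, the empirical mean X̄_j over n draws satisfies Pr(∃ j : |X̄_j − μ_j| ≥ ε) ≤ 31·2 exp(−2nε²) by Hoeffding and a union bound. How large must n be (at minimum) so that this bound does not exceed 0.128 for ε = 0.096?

336

Need 2·31·exp(−2nε²) ≤ 0.128, i.e. exp(−2nε²) ≤ 0.128/62.
So 2nε² ≥ ln(62/0.128) = 6.182859.
Hence n ≥ 6.182859/(2·0.096²) = 335.442.
The smallest integer n is 336.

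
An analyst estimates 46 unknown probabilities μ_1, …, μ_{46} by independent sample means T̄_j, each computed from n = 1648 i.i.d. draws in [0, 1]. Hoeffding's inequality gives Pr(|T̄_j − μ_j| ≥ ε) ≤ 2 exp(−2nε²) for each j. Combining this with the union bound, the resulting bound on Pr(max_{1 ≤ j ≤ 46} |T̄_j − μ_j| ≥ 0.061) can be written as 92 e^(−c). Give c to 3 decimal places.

12.264

Union bound over the 46 events: Pr(max_{1 ≤ j ≤ 46} |T̄_j − μ_j| ≥ 0.061) ≤ 46·2·exp(−2nε²) = 92 exp(−2·1648·0.061²).
So c = 2·1648·0.061² = 12.2644.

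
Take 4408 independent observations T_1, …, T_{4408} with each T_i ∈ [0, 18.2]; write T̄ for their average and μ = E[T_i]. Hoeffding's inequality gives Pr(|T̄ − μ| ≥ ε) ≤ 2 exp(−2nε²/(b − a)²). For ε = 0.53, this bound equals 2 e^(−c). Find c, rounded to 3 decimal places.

7.476

c = 2nε²/(b − a)² = 2·4408·0.53² / 18.2² = 7.4762.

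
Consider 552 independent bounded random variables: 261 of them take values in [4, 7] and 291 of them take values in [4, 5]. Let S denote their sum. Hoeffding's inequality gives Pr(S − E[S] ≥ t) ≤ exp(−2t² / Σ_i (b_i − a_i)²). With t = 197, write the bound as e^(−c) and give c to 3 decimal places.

29.401

Σ(b_i − a_i)² = 261·3² + 291·1² = 2640.
c = 2t² / 2640 = 2·197² / 2640 = 29.4008.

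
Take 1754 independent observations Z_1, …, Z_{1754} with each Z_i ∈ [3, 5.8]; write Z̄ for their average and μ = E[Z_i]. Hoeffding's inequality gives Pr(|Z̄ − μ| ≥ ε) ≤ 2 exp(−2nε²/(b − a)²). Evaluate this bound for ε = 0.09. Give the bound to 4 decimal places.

Exponent: 2nε²/(b − a)² = 2·1754·0.09² / 2.8² = 3.62434.
Bound = 2·exp(−3.62434) = 0.05333.

0.0533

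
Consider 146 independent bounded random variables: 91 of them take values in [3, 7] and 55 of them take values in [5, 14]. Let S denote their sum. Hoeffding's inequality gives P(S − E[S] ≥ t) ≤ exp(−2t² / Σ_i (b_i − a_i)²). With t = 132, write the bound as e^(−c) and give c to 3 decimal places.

Σ(b_i − a_i)² = 91·4² + 55·9² = 5911.
c = 2t² / 5911 = 2·132² / 5911 = 5.8954.

5.895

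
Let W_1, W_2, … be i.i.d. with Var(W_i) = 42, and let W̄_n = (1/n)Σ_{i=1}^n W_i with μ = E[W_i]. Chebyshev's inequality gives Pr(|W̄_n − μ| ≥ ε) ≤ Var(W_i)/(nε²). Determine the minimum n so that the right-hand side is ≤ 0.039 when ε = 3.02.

Require 42/(n·3.02²) ≤ 0.039, i.e. n ≥ 42/(0.039·3.02²) = 118.078.
The smallest integer n is 119.

119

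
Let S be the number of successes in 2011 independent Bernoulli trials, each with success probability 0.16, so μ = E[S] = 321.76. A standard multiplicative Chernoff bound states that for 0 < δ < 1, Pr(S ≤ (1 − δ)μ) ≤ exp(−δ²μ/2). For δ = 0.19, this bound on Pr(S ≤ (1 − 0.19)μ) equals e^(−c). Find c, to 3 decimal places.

5.808

c = δ²μ/2 = 0.19²·321.76/2 = 5.8078.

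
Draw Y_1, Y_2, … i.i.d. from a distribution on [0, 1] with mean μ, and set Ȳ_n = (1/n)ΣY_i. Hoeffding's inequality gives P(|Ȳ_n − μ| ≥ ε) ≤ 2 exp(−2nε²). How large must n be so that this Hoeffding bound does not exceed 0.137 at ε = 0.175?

Require 2·exp(−2nε²) ≤ 0.137, i.e. 2nε² ≥ ln(2/0.137) = 2.680922.
So n ≥ 2.680922 / (2·0.175²) = 43.770.
The smallest integer n is 44.

44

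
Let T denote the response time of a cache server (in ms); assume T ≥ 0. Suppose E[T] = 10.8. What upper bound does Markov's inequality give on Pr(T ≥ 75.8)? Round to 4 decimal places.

Markov's inequality: for a non-negative random variable, Pr(T ≥ a) ≤ E[T]/a.
Here E[T] = 10.8 and a = 75.8, so the bound is 10.8/75.8 = 0.1425.

0.1425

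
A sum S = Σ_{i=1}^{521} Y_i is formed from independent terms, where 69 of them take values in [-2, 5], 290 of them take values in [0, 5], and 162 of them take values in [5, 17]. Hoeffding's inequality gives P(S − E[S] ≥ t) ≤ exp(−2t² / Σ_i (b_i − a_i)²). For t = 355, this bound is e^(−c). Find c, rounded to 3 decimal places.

7.422

Σ(b_i − a_i)² = 69·7² + 290·5² + 162·12² = 33959.
c = 2t² / 33959 = 2·355² / 33959 = 7.4222.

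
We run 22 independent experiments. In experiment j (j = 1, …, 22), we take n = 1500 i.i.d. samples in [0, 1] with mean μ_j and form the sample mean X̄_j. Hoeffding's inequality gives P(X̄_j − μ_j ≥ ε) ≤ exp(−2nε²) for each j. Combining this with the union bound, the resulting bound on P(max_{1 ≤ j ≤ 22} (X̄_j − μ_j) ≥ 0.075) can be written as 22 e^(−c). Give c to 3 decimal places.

Union bound over the 22 events: P(max_{1 ≤ j ≤ 22} (X̄_j − μ_j) ≥ 0.075) ≤ 22·exp(−2nε²) = 22 exp(−2·1500·0.075²).
So c = 2·1500·0.075² = 16.8750.

16.875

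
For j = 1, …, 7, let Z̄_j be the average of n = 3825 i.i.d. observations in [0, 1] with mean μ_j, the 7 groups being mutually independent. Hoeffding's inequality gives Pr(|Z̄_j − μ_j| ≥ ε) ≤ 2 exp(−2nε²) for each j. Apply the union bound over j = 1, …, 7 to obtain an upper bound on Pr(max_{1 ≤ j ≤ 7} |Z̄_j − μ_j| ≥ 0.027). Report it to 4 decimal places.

Per-experiment Hoeffding bound: 2·exp(−2·3825·0.027²) = 2·exp(−5.57685) = 0.0075689.
Union bound over 7 events: 7·0.0075689 = 0.05298.

0.0530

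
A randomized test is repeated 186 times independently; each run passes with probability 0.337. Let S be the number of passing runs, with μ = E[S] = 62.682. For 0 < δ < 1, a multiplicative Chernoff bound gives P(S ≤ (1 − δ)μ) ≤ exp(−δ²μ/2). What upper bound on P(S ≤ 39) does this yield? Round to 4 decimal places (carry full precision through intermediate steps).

Write 39 = (1 − δ)μ, so δ = 1 − 39/62.682 = 0.3778118…
Then the exponent is δ²μ/2 = (μ − 39)²/(2μ) = 4.473670.
Bound = exp(−4.473670) = 0.01141.

0.0114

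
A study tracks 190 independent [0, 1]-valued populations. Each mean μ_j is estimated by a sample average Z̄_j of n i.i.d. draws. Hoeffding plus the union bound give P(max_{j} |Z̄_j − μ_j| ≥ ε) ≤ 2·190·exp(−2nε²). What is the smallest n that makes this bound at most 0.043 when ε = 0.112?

Need 2·190·exp(−2nε²) ≤ 0.043, i.e. exp(−2nε²) ≤ 0.043/380.
So 2nε² ≥ ln(380/0.043) = 9.086726.
Hence n ≥ 9.086726/(2·0.112²) = 362.194.
The smallest integer n is 363.

363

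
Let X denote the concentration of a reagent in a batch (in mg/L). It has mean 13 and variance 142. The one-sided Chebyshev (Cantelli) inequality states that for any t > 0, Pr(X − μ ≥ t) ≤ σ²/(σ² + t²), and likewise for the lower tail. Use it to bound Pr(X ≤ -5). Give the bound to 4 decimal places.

0.3047

Here σ² = 142 and t = 18, so σ² + t² = 466.
Cantelli's bound: 142/466 = 0.3047.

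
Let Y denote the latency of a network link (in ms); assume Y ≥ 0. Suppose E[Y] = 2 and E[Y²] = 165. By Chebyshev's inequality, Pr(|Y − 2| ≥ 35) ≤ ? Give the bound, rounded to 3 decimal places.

0.131

Var(Y) = E[Y²] − (E[Y])² = 165 − 4 = 161.
Chebyshev's inequality: Pr(|Y − μ| ≥ t) ≤ Var(Y)/t² = 161/1225 = 0.1314.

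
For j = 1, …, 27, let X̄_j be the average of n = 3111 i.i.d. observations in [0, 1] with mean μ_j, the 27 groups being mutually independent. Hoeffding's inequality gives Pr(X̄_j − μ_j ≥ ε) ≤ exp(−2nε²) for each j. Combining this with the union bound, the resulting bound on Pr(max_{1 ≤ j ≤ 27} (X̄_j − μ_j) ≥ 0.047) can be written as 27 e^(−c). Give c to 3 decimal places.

13.744

Union bound over the 27 events: Pr(max_{1 ≤ j ≤ 27} (X̄_j − μ_j) ≥ 0.047) ≤ 27·exp(−2nε²) = 27 exp(−2·3111·0.047²).
So c = 2·3111·0.047² = 13.7444.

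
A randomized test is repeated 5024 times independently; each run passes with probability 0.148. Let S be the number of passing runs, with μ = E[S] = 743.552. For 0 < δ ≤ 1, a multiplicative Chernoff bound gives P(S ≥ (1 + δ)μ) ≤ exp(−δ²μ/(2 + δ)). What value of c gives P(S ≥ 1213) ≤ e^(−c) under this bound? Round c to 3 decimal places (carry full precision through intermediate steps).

112.638

Write 1213 = (1 + δ)μ, so δ = 1213/743.552 − 1 = 0.6313587…
Then the exponent is δ²μ/(2 + δ) = (1213 − μ)² / (μ·(2 + δ)) = 112.637653.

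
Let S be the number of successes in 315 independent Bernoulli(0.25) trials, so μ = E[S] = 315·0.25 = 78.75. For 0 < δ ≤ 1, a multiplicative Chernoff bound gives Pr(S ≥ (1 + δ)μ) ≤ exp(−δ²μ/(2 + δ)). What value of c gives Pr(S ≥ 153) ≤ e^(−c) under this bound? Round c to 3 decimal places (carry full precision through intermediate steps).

Write 153 = (1 + δ)μ, so δ = 153/78.75 − 1 = 0.9428571…
Then the exponent is δ²μ/(2 + δ) = (153 − μ)² / (μ·(2 + δ)) = 23.788835.

23.789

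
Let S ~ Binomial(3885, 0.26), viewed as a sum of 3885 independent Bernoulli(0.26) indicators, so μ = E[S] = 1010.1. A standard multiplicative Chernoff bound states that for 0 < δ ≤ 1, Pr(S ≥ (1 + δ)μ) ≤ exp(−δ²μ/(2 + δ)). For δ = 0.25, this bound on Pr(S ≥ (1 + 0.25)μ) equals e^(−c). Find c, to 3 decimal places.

28.058

c = δ²μ/(2 + δ) = 0.25²·1010.1/(2 + 0.25) = 28.0583.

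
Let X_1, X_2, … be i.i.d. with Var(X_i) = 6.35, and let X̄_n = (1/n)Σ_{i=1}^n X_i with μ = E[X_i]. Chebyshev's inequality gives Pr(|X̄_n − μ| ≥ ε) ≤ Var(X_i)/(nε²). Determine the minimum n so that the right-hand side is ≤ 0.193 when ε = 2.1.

8

Require 6.35/(n·2.1²) ≤ 0.193, i.e. n ≥ 6.35/(0.193·2.1²) = 7.461.
The smallest integer n is 8.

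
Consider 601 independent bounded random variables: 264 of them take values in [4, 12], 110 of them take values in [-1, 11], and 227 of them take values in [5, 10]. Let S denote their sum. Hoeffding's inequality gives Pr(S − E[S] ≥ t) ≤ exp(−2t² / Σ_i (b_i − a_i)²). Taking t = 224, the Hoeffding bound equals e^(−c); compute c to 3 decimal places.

2.613

Σ(b_i − a_i)² = 264·8² + 110·12² + 227·5² = 38411.
c = 2t² / 38411 = 2·224² / 38411 = 2.6126.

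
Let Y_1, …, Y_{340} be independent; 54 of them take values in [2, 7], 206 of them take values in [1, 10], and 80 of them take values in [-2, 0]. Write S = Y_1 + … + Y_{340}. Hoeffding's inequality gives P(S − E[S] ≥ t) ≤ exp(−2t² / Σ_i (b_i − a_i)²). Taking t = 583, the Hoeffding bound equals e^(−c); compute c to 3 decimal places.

37.033

Σ(b_i − a_i)² = 54·5² + 206·9² + 80·2² = 18356.
c = 2t² / 18356 = 2·583² / 18356 = 37.0330.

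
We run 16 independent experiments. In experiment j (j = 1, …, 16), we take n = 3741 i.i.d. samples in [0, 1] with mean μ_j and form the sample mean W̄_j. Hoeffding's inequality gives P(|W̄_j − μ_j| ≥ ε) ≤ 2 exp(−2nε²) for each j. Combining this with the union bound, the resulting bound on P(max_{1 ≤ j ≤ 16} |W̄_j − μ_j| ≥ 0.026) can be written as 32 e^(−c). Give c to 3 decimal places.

Union bound over the 16 events: P(max_{1 ≤ j ≤ 16} |W̄_j − μ_j| ≥ 0.026) ≤ 16·2·exp(−2nε²) = 32 exp(−2·3741·0.026²).
So c = 2·3741·0.026² = 5.0578.

5.058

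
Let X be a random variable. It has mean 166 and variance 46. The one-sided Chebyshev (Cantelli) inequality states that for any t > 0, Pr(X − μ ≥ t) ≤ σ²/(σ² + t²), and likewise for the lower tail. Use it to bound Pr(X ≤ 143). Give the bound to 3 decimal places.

0.080

Here σ² = 46 and t = 23, so σ² + t² = 575.
Cantelli's bound: 46/575 = 0.0800.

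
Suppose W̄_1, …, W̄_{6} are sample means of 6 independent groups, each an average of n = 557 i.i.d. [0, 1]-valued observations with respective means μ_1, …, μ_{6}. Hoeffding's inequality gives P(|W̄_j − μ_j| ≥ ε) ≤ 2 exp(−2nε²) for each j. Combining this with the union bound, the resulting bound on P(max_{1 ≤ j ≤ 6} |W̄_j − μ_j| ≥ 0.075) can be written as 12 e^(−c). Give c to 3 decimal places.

Union bound over the 6 events: P(max_{1 ≤ j ≤ 6} |W̄_j − μ_j| ≥ 0.075) ≤ 6·2·exp(−2nε²) = 12 exp(−2·557·0.075²).
So c = 2·557·0.075² = 6.2663.

6.266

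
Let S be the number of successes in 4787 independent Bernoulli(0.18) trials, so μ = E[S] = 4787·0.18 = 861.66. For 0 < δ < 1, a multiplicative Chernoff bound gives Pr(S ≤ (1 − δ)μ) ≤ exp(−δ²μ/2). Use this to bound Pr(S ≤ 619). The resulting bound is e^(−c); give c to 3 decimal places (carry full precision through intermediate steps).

Write 619 = (1 − δ)μ, so δ = 1 − 619/861.66 = 0.2816192…
Then the exponent is δ²μ/2 = (μ − 619)²/(2μ) = 34.168858.

34.169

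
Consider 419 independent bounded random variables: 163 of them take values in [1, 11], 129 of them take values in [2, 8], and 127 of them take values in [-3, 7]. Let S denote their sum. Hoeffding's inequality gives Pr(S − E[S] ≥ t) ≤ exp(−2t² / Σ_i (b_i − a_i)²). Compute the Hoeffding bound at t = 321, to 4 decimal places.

Σ(b_i − a_i)² = 163·10² + 129·6² + 127·10² = 33644.
Exponent = 2·321² / 33644 = 6.12537.
Bound = exp(−6.12537) = 0.00219.

0.0022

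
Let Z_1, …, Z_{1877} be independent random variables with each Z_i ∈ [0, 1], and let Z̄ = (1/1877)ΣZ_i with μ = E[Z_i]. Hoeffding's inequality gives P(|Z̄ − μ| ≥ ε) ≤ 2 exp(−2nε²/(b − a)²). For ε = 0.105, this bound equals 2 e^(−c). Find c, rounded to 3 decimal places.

c = 2nε²/(b − a)² = 2·1877·0.105² / 1² = 41.3879.

41.388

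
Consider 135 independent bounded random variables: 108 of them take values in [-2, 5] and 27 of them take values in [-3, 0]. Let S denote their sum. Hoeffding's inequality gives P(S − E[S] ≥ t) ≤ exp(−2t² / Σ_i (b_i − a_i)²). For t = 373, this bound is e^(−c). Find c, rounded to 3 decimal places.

Σ(b_i − a_i)² = 108·7² + 27·3² = 5535.
c = 2t² / 5535 = 2·373² / 5535 = 50.2724.

50.272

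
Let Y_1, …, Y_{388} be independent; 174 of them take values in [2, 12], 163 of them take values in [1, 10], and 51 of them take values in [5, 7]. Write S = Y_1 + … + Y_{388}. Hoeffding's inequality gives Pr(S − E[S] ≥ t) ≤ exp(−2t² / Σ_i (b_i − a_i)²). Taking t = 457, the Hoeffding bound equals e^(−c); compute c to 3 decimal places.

13.559

Σ(b_i − a_i)² = 174·10² + 163·9² + 51·2² = 30807.
c = 2t² / 30807 = 2·457² / 30807 = 13.5585.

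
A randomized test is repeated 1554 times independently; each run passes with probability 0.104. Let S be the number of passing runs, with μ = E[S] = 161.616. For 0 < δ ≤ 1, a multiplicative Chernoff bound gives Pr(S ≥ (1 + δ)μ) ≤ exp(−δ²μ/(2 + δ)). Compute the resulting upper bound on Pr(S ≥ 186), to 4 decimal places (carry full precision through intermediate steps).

Write 186 = (1 + δ)μ, so δ = 186/161.616 − 1 = 0.1508762…
Then the exponent is δ²μ/(2 + δ) = (186 − μ)² / (μ·(2 + δ)) = 1.710449.
Bound = exp(−1.710449) = 0.18078.

0.1808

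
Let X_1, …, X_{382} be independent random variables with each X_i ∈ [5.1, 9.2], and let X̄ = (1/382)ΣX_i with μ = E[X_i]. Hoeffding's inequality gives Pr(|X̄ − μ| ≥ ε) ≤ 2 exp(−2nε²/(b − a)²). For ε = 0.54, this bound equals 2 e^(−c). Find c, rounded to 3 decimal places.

13.253

c = 2nε²/(b − a)² = 2·382·0.54² / 4.1² = 13.2530.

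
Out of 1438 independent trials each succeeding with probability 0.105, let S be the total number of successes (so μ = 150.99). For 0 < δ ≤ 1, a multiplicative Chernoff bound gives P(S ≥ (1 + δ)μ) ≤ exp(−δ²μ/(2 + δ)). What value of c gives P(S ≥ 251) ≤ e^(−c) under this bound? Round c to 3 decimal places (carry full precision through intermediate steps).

Write 251 = (1 + δ)μ, so δ = 251/150.99 − 1 = 0.6623617…
Then the exponent is δ²μ/(2 + δ) = (251 − μ)² / (μ·(2 + δ)) = 24.881216.

24.881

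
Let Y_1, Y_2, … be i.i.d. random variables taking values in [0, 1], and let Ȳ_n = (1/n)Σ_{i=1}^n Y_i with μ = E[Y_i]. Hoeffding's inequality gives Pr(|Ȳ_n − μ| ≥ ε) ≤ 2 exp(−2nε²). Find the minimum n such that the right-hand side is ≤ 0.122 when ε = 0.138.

Require 2·exp(−2nε²) ≤ 0.122, i.e. 2nε² ≥ ln(2/0.122) = 2.796881.
So n ≥ 2.796881 / (2·0.138²) = 73.432.
The smallest integer n is 74.

74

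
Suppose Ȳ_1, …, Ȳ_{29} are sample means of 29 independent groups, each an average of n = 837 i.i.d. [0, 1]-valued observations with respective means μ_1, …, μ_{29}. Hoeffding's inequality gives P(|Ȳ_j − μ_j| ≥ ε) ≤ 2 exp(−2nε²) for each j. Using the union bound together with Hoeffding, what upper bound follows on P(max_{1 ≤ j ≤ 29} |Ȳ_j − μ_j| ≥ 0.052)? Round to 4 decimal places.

0.6275

Per-experiment Hoeffding bound: 2·exp(−2·837·0.052²) = 2·exp(−4.52650) = 0.021637.
Union bound over 29 events: 29·0.021637 = 0.62747.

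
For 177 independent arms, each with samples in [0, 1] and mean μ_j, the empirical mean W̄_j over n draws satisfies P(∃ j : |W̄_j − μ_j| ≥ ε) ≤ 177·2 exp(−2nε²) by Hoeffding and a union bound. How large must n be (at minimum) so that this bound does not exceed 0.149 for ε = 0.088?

502

Need 2·177·exp(−2nε²) ≤ 0.149, i.e. exp(−2nε²) ≤ 0.149/354.
So 2nε² ≥ ln(354/0.149) = 7.773106.
Hence n ≥ 7.773106/(2·0.088²) = 501.879.
The smallest integer n is 502.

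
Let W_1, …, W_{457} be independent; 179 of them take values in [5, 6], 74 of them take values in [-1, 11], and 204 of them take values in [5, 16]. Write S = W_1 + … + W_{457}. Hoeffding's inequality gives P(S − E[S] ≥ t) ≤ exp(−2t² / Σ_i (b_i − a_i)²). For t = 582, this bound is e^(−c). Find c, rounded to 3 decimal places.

19.073

Σ(b_i − a_i)² = 179·1² + 74·12² + 204·11² = 35519.
c = 2t² / 35519 = 2·582² / 35519 = 19.0728.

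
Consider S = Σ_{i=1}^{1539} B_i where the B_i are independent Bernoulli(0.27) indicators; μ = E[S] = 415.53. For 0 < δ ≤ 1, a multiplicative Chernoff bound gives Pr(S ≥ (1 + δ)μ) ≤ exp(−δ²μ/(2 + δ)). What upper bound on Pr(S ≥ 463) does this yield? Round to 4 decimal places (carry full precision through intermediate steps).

Write 463 = (1 + δ)μ, so δ = 463/415.53 − 1 = 0.1142396…
Then the exponent is δ²μ/(2 + δ) = (463 − μ)² / (μ·(2 + δ)) = 2.564968.
Bound = exp(−2.564968) = 0.07692.

0.0769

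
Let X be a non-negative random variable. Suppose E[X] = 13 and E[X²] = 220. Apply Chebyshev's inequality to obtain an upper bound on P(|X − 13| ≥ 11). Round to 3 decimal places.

0.421

Var(X) = E[X²] − (E[X])² = 220 − 169 = 51.
Chebyshev's inequality: P(|X − μ| ≥ t) ≤ Var(X)/t² = 51/121 = 0.4215.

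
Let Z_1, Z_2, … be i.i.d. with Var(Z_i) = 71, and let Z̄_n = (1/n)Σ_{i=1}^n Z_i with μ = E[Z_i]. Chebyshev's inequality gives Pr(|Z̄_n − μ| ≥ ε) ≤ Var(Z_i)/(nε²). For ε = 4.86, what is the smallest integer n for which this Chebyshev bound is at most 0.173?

18

Require 71/(n·4.86²) ≤ 0.173, i.e. n ≥ 71/(0.173·4.86²) = 17.376.
The smallest integer n is 18.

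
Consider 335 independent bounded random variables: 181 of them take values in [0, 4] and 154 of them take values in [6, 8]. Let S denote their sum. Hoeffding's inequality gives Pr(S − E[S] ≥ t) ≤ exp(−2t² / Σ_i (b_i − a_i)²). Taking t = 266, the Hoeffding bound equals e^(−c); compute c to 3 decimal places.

Σ(b_i − a_i)² = 181·4² + 154·2² = 3512.
c = 2t² / 3512 = 2·266² / 3512 = 40.2938.

40.294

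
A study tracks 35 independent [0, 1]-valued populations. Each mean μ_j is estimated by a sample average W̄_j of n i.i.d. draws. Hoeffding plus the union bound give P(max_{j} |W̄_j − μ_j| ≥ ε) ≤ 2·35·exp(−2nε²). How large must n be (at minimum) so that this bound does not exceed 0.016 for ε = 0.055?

Need 2·35·exp(−2nε²) ≤ 0.016, i.e. exp(−2nε²) ≤ 0.016/70.
So 2nε² ≥ ln(70/0.016) = 8.383662.
Hence n ≥ 8.383662/(2·0.055²) = 1385.729.
The smallest integer n is 1386.

1386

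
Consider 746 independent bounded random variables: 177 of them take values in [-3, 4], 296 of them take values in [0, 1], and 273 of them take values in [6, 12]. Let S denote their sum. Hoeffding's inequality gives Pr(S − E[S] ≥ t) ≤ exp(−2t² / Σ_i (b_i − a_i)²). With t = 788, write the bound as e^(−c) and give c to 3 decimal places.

66.068

Σ(b_i − a_i)² = 177·7² + 296·1² + 273·6² = 18797.
c = 2t² / 18797 = 2·788² / 18797 = 66.0684.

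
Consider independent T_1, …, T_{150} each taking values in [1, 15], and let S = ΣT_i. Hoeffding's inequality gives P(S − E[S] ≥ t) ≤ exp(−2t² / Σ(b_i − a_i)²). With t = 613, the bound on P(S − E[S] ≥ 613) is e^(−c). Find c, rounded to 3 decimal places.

25.563

Σ(b_i − a_i)² = 150·(14)² = 29400.
c = 2t²/29400 = 2·613²/29400 = 25.5625.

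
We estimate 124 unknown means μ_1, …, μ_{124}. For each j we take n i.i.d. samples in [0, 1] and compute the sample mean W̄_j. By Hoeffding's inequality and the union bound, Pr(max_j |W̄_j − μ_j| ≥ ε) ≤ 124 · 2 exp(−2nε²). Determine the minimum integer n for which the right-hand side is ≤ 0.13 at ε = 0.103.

Need 2·124·exp(−2nε²) ≤ 0.13, i.e. exp(−2nε²) ≤ 0.13/248.
So 2nε² ≥ ln(248/0.13) = 7.553650.
Hence n ≥ 7.553650/(2·0.103²) = 356.002.
The smallest integer n is 357.

357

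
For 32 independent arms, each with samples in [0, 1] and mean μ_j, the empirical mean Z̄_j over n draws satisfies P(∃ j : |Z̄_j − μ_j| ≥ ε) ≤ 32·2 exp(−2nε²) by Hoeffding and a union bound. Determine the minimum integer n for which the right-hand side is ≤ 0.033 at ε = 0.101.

372

Need 2·32·exp(−2nε²) ≤ 0.033, i.e. exp(−2nε²) ≤ 0.033/64.
So 2nε² ≥ ln(64/0.033) = 7.570131.
Hence n ≥ 7.570131/(2·0.101²) = 371.048.
The smallest integer n is 372.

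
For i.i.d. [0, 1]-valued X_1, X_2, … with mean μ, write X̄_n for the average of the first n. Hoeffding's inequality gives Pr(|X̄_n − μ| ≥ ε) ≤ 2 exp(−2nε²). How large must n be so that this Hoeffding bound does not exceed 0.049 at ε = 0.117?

136

Require 2·exp(−2nε²) ≤ 0.049, i.e. 2nε² ≥ ln(2/0.049) = 3.709082.
So n ≥ 3.709082 / (2·0.117²) = 135.477.
The smallest integer n is 136.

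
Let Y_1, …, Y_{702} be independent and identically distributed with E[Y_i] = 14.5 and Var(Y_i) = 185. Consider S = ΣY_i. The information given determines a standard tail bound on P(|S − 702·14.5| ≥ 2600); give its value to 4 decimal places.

With mean and variance of each term known, Chebyshev's inequality bounds the deviation of the sum (or sample mean).
Var(S) = n·Var(Y_i) = 702·185 = 129870.
Chebyshev: P(|S − 702·14.5| ≥ 2600) ≤ Var(S)/2600² = 129870/6760000 = 0.0192.

0.0192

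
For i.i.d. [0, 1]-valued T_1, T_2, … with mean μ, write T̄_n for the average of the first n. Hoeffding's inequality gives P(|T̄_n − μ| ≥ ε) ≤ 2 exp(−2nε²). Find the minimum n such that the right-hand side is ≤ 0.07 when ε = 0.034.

1451

Require 2·exp(−2nε²) ≤ 0.07, i.e. 2nε² ≥ ln(2/0.07) = 3.352407.
So n ≥ 3.352407 / (2·0.034²) = 1450.003.
The smallest integer n is 1451.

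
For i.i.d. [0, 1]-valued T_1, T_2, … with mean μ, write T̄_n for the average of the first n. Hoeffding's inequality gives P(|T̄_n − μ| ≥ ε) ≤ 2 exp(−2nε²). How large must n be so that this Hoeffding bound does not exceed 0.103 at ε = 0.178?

47

Require 2·exp(−2nε²) ≤ 0.103, i.e. 2nε² ≥ ln(2/0.103) = 2.966173.
So n ≥ 2.966173 / (2·0.178²) = 46.809.
The smallest integer n is 47.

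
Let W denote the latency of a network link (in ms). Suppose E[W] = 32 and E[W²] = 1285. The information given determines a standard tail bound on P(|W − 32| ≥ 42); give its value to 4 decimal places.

The first two moments determine the variance, so Chebyshev's inequality is the sharpest standard bound available.
Var(W) = E[W²] − (E[W])² = 1285 − 1024 = 261.
Chebyshev's inequality: P(|W − μ| ≥ t) ≤ Var(W)/t² = 261/1764 = 0.1480.

0.1480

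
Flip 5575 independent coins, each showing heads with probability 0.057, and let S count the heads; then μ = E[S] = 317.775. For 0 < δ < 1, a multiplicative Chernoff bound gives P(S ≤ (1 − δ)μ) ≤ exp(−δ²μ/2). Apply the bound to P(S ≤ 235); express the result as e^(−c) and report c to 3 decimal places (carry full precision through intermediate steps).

10.781

Write 235 = (1 − δ)μ, so δ = 1 − 235/317.775 = 0.260483…
Then the exponent is δ²μ/2 = (μ − 235)²/(2μ) = 10.780742.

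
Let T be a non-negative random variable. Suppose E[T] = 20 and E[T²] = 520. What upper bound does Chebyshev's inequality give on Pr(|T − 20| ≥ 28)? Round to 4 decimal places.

0.1531

Var(T) = E[T²] − (E[T])² = 520 − 400 = 120.
Chebyshev's inequality: Pr(|T − μ| ≥ t) ≤ Var(T)/t² = 120/784 = 0.1531.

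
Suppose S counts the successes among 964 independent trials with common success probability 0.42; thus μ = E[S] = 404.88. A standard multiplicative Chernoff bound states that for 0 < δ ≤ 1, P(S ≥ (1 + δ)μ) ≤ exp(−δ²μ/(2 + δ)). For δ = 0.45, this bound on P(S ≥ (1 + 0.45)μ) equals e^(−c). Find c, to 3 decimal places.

33.465

c = δ²μ/(2 + δ) = 0.45²·404.88/(2 + 0.45) = 33.4646.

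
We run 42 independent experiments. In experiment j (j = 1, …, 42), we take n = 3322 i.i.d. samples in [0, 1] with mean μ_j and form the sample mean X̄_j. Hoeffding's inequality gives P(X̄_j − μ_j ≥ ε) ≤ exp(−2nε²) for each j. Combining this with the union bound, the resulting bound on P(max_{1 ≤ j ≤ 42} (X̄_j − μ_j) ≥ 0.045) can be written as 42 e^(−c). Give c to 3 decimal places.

13.454

Union bound over the 42 events: P(max_{1 ≤ j ≤ 42} (X̄_j − μ_j) ≥ 0.045) ≤ 42·exp(−2nε²) = 42 exp(−2·3322·0.045²).
So c = 2·3322·0.045² = 13.4541.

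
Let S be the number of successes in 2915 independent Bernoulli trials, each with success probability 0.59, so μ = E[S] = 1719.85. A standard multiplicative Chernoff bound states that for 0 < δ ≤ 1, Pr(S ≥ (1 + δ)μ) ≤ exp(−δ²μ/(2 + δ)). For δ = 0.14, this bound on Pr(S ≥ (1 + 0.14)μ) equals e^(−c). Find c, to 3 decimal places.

15.752

c = δ²μ/(2 + δ) = 0.14²·1719.85/(2 + 0.14) = 15.7519.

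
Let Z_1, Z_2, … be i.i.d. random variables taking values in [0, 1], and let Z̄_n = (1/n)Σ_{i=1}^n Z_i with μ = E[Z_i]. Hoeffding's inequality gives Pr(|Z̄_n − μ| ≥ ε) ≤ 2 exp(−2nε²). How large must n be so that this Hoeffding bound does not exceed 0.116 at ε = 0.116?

106

Require 2·exp(−2nε²) ≤ 0.116, i.e. 2nε² ≥ ln(2/0.116) = 2.847312.
So n ≥ 2.847312 / (2·0.116²) = 105.801.
The smallest integer n is 106.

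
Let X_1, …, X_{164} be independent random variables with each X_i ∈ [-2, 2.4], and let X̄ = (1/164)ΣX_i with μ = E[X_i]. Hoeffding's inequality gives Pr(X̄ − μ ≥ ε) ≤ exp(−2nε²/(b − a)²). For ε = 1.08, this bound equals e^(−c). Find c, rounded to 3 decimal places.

19.761

c = 2nε²/(b − a)² = 2·164·1.08² / 4.4² = 19.7613.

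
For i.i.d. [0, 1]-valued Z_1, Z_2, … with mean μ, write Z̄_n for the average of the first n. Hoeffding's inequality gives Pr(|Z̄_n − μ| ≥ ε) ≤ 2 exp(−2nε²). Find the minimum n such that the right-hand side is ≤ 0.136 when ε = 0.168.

48

Require 2·exp(−2nε²) ≤ 0.136, i.e. 2nε² ≥ ln(2/0.136) = 2.688248.
So n ≥ 2.688248 / (2·0.168²) = 47.623.
The smallest integer n is 48.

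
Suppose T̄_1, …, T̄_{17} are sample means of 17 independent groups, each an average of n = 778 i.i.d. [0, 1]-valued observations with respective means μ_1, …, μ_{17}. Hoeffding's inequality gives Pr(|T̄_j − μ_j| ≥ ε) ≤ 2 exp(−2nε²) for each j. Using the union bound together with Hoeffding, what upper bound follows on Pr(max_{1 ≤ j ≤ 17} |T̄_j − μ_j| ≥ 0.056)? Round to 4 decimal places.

0.2584

Per-experiment Hoeffding bound: 2·exp(−2·778·0.056²) = 2·exp(−4.87962) = 0.0152.
Union bound over 17 events: 17·0.0152 = 0.25840.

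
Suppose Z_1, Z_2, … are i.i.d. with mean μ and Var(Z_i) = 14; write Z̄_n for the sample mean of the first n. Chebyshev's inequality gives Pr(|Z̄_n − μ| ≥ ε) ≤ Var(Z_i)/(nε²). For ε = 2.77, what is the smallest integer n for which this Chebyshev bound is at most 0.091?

Require 14/(n·2.77²) ≤ 0.091, i.e. n ≥ 14/(0.091·2.77²) = 20.051.
The smallest integer n is 21.

21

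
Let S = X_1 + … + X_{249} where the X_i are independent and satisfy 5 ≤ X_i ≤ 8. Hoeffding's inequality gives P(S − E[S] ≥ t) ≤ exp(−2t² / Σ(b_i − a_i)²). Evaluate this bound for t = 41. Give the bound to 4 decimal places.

Σ(b_i − a_i)² = 249·(3)² = 2241.
Exponent = 2·41²/2241 = 1.5002.
Bound = exp(−1.5002) = 0.22308.

0.2231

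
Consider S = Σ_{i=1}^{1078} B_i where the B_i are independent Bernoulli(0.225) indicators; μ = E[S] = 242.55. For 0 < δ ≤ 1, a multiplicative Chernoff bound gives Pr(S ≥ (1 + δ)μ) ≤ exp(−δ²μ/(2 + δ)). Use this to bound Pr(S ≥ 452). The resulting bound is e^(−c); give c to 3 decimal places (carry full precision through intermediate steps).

Write 452 = (1 + δ)μ, so δ = 452/242.55 − 1 = 0.8635333…
Then the exponent is δ²μ/(2 + δ) = (452 − μ)² / (μ·(2 + δ)) = 63.162195.

63.162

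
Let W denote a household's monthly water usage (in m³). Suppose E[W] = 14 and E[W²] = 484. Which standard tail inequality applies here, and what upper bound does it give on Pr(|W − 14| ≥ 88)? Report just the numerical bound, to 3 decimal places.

0.037

The first two moments determine the variance, so Chebyshev's inequality is the sharpest standard bound available.
Var(W) = E[W²] − (E[W])² = 484 − 196 = 288.
Chebyshev's inequality: Pr(|W − μ| ≥ t) ≤ Var(W)/t² = 288/7744 = 0.0372.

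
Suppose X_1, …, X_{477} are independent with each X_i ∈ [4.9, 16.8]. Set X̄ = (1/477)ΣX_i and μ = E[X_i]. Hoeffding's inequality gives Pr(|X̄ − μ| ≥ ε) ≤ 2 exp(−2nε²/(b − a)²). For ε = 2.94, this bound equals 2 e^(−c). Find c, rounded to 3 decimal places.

58.230

c = 2nε²/(b − a)² = 2·477·2.94² / 11.9² = 58.2303.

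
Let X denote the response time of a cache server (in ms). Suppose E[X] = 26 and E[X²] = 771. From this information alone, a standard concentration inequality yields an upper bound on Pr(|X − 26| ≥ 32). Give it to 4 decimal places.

The first two moments determine the variance, so Chebyshev's inequality is the sharpest standard bound available.
Var(X) = E[X²] − (E[X])² = 771 − 676 = 95.
Chebyshev's inequality: Pr(|X − μ| ≥ t) ≤ Var(X)/t² = 95/1024 = 0.0928.

0.0928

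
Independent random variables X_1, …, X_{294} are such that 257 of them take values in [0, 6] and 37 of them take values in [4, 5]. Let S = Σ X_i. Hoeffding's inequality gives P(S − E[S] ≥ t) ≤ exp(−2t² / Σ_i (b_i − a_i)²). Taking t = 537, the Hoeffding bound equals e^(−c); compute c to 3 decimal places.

Σ(b_i − a_i)² = 257·6² + 37·1² = 9289.
c = 2t² / 9289 = 2·537² / 9289 = 62.0883.

62.088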